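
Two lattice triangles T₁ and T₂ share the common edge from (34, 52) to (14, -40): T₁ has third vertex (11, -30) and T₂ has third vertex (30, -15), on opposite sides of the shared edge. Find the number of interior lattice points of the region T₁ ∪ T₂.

The union is the simple quadrilateral with vertices (34, 52), (11, -30), (14, -40), (30, -15) in order.
The shoelace formula gives twice the area as |[34·(-30) − 11·52] + [11·(-40) − 14·(-30)] + [14·(-15) − 30·(-40)] + [30·52 − 34·(-15)]| = 1448, so the area is 724.
The number of boundary lattice points is Σ gcd(|Δx|,|Δy|) = gcd(23,82) + gcd(3,10) + gcd(16,25) + gcd(4,67) = 1+1+1+1 = 4.
By Pick's theorem I = A − B/2 + 1 = 724 − 4/2 + 1 = 723.

723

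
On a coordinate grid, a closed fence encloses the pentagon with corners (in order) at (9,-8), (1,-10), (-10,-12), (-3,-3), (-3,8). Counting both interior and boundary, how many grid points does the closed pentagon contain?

151

By the shoelace formula, twice the signed area is |(9·(-10) − 1·(-8)) + (1·(-12) − (-10)·(-10)) + ((-10)·(-3) − (-3)·(-12)) + ((-3)·8 − (-3)·(-3)) + ((-3)·(-8) − 9·8)| = 281, so the area is 140.5.
The number of boundary lattice points is Σ gcd(|Δx|,|Δy|) = gcd(8,2) + gcd(11,2) + gcd(7,9) + gcd(0,11) + gcd(12,16) = 2+1+1+11+4 = 19.
Pick's theorem gives I = A − B/2 + 1 = 140.5 − 19/2 + 1 = 132, so the closed region contains I + B = 132 + 19 = 151 lattice points.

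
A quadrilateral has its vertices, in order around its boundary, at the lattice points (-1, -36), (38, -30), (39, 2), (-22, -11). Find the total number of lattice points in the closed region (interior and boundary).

Using the shoelace formula, 2A = |((-1)·(-30) − 38·(-36)) + (38·2 − 39·(-30)) + (39·(-11) − (-22)·2) + ((-22)·(-36) − (-1)·(-11))| = 3040, so the area is 1520.
Along each edge there are gcd(|Δx|,|Δy|)+1 lattice points, so counting each shared vertex once the boundary has gcd(39,6) + gcd(1,32) + gcd(61,13) + gcd(21,25) = 3+1+1+1 = 6.
Pick's theorem gives I = A − B/2 + 1 = 1520 − 6/2 + 1 = 1518, so the closed region contains I + B = 1518 + 6 = 1524 lattice points.

1524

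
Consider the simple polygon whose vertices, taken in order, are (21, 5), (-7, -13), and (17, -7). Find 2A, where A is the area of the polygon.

264

By the shoelace formula, twice the signed area is |[21·(-13) − (-7)·5] + [(-7)·(-7) − 17·(-13)] + [17·5 − 21·(-7)]| = 264, so the area is 132.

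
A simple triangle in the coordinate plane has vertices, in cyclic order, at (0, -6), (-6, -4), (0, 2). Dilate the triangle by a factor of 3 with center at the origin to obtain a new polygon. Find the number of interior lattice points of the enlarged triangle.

193

Using the shoelace formula, 2A = |(0·(-4) − (-6)·(-6)) + ((-6)·2 − 0·(-4)) + (0·(-6) − 0·2)| = 48, so the area is 24.
Along each edge there are gcd(|Δx|,|Δy|)+1 lattice points, so counting each shared vertex once the boundary has gcd(6,2) + gcd(6,6) + gcd(0,8) = 2+6+8 = 16.
Scaling by 3 multiplies the area by 3² = 9 (so the new area is 216) and multiplies the boundary lattice-point count by 3, giving 48.
By Pick's theorem, the interior count of the dilated polygon is 216 − 48/2 + 1 = 193.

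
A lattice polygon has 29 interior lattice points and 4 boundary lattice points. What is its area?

30

Pick's theorem states A = I + B/2 − 1, so A = 29 + 4/2 − 1 = 30.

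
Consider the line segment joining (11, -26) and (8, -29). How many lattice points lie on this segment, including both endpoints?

4

The number of lattice points on a segment between lattice points is gcd(|Δx|,|Δy|) + 1 = gcd(3,3) + 1 = 3 + 1 = 4.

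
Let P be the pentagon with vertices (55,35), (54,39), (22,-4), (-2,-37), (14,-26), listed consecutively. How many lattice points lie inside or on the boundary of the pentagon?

429

By the shoelace formula, twice the signed area is |[55·39 − 54·35] + [54·(-4) − 22·39] + [22·(-37) − (-2)·(-4)] + [(-2)·(-26) − 14·(-37)] + [14·35 − 55·(-26)]| = 849, so the area is 424.5.
The number of boundary lattice points is Σ gcd(|Δx|,|Δy|) = gcd(1,4) + gcd(32,43) + gcd(24,33) + gcd(16,11) + gcd(41,61) = 1+1+3+1+1 = 7.
Pick's theorem gives I = A − B/2 + 1 = 424.5 − 7/2 + 1 = 422, so the closed region contains I + B = 422 + 7 = 429 lattice points.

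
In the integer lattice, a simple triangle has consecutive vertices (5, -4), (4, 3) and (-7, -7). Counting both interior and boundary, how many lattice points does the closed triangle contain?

The shoelace formula gives twice the area as |[5·3 − 4·(-4)] + [4·(-7) − (-7)·3] + [(-7)·(-4) − 5·(-7)]| = 87, so the area is 87/2.
Along each edge there are gcd(|Δx|,|Δy|)+1 lattice points, so counting each shared vertex once the boundary has gcd(1,7) + gcd(11,10) + gcd(12,3) = 1+1+3 = 5.
Pick's theorem gives I = A − B/2 + 1 = 87/2 − 5/2 + 1 = 42, so the closed region contains I + B = 42 + 5 = 47 lattice points.

47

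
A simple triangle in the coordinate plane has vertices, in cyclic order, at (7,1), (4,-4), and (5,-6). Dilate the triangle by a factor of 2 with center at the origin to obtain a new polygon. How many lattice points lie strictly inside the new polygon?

The shoelace formula gives twice the area as |(7·(-4) − 4·1) + (4·(-6) − 5·(-4)) + (5·1 − 7·(-6))| = 11, so the area is 5.5.
Summing gcd(|Δx|,|Δy|) over the edges gives the boundary count: gcd(3,5) + gcd(1,2) + gcd(2,7) = 1+1+1 = 3.
Scaling by 2 multiplies the area by 2² = 4 (so the new area is 22) and multiplies the boundary lattice-point count by 2, giving 6.
By Pick's theorem, the interior count of the dilated polygon is 22 − 6/2 + 1 = 20.

20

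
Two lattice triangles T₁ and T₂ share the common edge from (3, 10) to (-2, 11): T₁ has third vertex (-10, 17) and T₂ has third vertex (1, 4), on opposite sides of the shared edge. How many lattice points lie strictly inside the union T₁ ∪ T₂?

25

The union is the simple quadrilateral with vertices (3, 10), (-10, 17), (-2, 11), (1, 4) in order.
By the shoelace formula, twice the signed area is |(3·17 − (-10)·10) + ((-10)·11 − (-2)·17) + ((-2)·4 − 1·11) + (1·10 − 3·4)| = 54, so the area is 27.
Along each edge there are gcd(|Δx|,|Δy|)+1 lattice points, so counting each shared vertex once the boundary has gcd(13,7) + gcd(8,6) + gcd(3,7) + gcd(2,6) = 1+2+1+2 = 6.
By Pick's theorem I = A − B/2 + 1 = 27 − 6/2 + 1 = 25.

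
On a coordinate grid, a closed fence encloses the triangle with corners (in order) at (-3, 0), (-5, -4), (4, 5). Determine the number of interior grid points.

Using the shoelace formula, 2A = |[(-3)·(-4) − (-5)·0] + [(-5)·5 − 4·(-4)] + [4·0 − (-3)·5]| = 18, so the area is 9.
The number of boundary lattice points is Σ gcd(|Δx|,|Δy|) = gcd(2,4) + gcd(9,9) + gcd(7,5) = 2+9+1 = 12.
Pick's theorem gives I = A − B/2 + 1 = 9 − 12/2 + 1 = 4.

4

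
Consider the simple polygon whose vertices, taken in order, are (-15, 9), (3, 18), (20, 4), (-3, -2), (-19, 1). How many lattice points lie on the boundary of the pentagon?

The number of boundary lattice points is Σ gcd(|Δx|,|Δy|) = gcd(18,9) + gcd(17,14) + gcd(23,6) + gcd(16,3) + gcd(4,8) = 9+1+1+1+4 = 16.

16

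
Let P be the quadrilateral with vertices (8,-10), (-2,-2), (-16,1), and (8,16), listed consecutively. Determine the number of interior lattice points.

256

By the shoelace formula, twice the signed area is |(8·(-2) − (-2)·(-10)) + ((-2)·1 − (-16)·(-2)) + ((-16)·16 − 8·1) + (8·(-10) − 8·16)| = 542, so the area is 271.
The number of boundary lattice points is Σ gcd(|Δx|,|Δy|) = gcd(10,8) + gcd(14,3) + gcd(24,15) + gcd(0,26) = 2+1+3+26 = 32.
Pick's theorem gives I = A − B/2 + 1 = 271 − 32/2 + 1 = 256.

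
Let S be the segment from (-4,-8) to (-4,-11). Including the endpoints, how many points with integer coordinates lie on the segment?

4

The number of lattice points on a segment between lattice points is gcd(|Δx|,|Δy|) + 1 = gcd(0,3) + 1 = 3 + 1 = 4.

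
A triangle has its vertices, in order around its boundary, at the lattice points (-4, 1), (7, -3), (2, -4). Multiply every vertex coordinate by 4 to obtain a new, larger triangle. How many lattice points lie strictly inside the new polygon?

243

By the shoelace formula, twice the signed area is |[(-4)·(-3) − 7·1] + [7·(-4) − 2·(-3)] + [2·1 − (-4)·(-4)]| = 31, so the area is 31/2.
Along each edge there are gcd(|Δx|,|Δy|)+1 lattice points, so counting each shared vertex once the boundary has gcd(11,4) + gcd(5,1) + gcd(6,5) = 1+1+1 = 3.
Scaling by 4 multiplies the area by 4² = 16 (so the new area is 248) and multiplies the boundary lattice-point count by 4, giving 12.
By Pick's theorem, the interior count of the dilated polygon is 248 − 12/2 + 1 = 243.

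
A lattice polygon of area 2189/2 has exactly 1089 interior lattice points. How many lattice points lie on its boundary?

13

Pick's theorem gives A = I + B/2 − 1, so B = 2(A − I + 1) = 2(2189/2 − 1089 + 1) = 13.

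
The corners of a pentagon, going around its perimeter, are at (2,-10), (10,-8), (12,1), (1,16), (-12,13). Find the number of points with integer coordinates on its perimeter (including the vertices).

Along each edge there are gcd(|Δx|,|Δy|)+1 lattice points, so counting each shared vertex once the boundary has gcd(8,2) + gcd(2,9) + gcd(11,15) + gcd(13,3) + gcd(14,23) = 2+1+1+1+1 = 6.

6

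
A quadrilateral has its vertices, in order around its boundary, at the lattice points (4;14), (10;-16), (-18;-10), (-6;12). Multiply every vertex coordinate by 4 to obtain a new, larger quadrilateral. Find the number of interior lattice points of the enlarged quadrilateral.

7977

Using the shoelace formula, 2A = |(4·(-16) − 10·14) + (10·(-10) − (-18)·(-16)) + ((-18)·12 − (-6)·(-10)) + ((-6)·14 − 4·12)| = 1000, so the area is 500.
The number of boundary lattice points is Σ gcd(|Δx|,|Δy|) = gcd(6,30) + gcd(28,6) + gcd(12,22) + gcd(10,2) = 6+2+2+2 = 12.
Scaling by 4 multiplies the area by 4² = 16 (so the new area is 8000) and multiplies the boundary lattice-point count by 4, giving 48.
By Pick's theorem, the interior count of the dilated polygon is 8000 − 48/2 + 1 = 7977.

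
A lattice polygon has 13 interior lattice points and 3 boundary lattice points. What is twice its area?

27

By Pick's theorem, A = I + B/2 − 1 = 13 + 3/2 − 1 = 27/2.
Hence 2A = 27.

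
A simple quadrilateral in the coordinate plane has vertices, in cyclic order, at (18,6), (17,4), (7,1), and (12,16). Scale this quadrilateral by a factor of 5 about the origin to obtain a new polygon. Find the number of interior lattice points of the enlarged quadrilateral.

Using the shoelace formula, 2A = |[18·4 − 17·6] + [17·1 − 7·4] + [7·16 − 12·1] + [12·6 − 18·16]| = 157, so the area is 157/2.
Along each edge there are gcd(|Δx|,|Δy|)+1 lattice points, so counting each shared vertex once the boundary has gcd(1,2) + gcd(10,3) + gcd(5,15) + gcd(6,10) = 1+1+5+2 = 9.
Scaling by 5 multiplies the area by 5² = 25 (so the new area is 3925/2) and multiplies the boundary lattice-point count by 5, giving 45.
By Pick's theorem, the interior count of the dilated polygon is 3925/2 − 45/2 + 1 = 1941.

1941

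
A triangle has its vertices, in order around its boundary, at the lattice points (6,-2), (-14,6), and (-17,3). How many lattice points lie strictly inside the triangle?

39

Using the shoelace formula, 2A = |[6·6 − (-14)·(-2)] + [(-14)·3 − (-17)·6] + [(-17)·(-2) − 6·3]| = 84, so the area is 42.
The number of boundary lattice points is Σ gcd(|Δx|,|Δy|) = gcd(20,8) + gcd(3,3) + gcd(23,5) = 4+3+1 = 8.
Pick's theorem gives I = A − B/2 + 1 = 42 − 8/2 + 1 = 39.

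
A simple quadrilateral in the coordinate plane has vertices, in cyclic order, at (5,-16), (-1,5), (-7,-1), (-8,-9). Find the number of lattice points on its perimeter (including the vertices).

11

The number of boundary lattice points is Σ gcd(|Δx|,|Δy|) = gcd(6,21) + gcd(6,6) + gcd(1,8) + gcd(13,7) = 3+6+1+1 = 11.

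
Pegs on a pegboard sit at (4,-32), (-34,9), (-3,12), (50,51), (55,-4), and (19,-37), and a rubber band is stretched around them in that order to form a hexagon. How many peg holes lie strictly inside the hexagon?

By the shoelace formula, twice the signed area is |(4·9 − (-34)·(-32)) + ((-34)·12 − (-3)·9) + ((-3)·51 − 50·12) + (50·(-4) − 55·51) + (55·(-37) − 19·(-4)) + (19·(-32) − 4·(-37))| = 7610, so the area is 3805.
Along each edge there are gcd(|Δx|,|Δy|)+1 lattice points, so counting each shared vertex once the boundary has gcd(38,41) + gcd(31,3) + gcd(53,39) + gcd(5,55) + gcd(36,33) + gcd(15,5) = 1+1+1+5+3+5 = 16.
Pick's theorem gives I = A − B/2 + 1 = 3805 − 16/2 + 1 = 3798.

3798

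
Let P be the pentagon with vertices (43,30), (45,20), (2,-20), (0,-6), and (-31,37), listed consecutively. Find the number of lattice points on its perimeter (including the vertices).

7

The number of boundary lattice points is Σ gcd(|Δx|,|Δy|) = gcd(2,10) + gcd(43,40) + gcd(2,14) + gcd(31,43) + gcd(74,7) = 2+1+2+1+1 = 7.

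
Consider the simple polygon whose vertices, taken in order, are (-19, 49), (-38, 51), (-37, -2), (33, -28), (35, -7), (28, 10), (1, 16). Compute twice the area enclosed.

Using the shoelace formula, 2A = |((-19)·51 − (-38)·49) + ((-38)·(-2) − (-37)·51) + ((-37)·(-28) − 33·(-2)) + (33·(-7) − 35·(-28)) + (35·10 − 28·(-7)) + (28·16 − 1·10) + (1·49 − (-19)·16)| = 6044, so the area is 3022.

6044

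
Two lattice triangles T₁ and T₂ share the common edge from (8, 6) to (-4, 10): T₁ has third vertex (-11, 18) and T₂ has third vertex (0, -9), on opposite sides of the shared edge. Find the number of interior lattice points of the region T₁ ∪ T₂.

139

The union is the simple quadrilateral with vertices (8, 6), (-11, 18), (-4, 10), (0, -9) in order.
Using the shoelace formula, 2A = |(8·18 − (-11)·6) + ((-11)·10 − (-4)·18) + ((-4)·(-9) − 0·10) + (0·6 − 8·(-9))| = 280, so the area is 140.
The number of boundary lattice points is Σ gcd(|Δx|,|Δy|) = gcd(19,12) + gcd(7,8) + gcd(4,19) + gcd(8,15) = 1+1+1+1 = 4.
By Pick's theorem I = A − B/2 + 1 = 140 − 4/2 + 1 = 139.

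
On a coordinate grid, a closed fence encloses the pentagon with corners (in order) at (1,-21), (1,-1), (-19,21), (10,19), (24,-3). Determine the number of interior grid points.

756

The shoelace formula gives twice the area as |[1·(-1) − 1·(-21)] + [1·21 − (-19)·(-1)] + [(-19)·19 − 10·21] + [10·(-3) − 24·19] + [24·(-21) − 1·(-3)]| = 1536, so the area is 768.
Along each edge there are gcd(|Δx|,|Δy|)+1 lattice points, so counting each shared vertex once the boundary has gcd(0,20) + gcd(20,22) + gcd(29,2) + gcd(14,22) + gcd(23,18) = 20+2+1+2+1 = 26.
By Pick's theorem A = I + B/2 − 1, so I = 768 − 26/2 + 1 = 756.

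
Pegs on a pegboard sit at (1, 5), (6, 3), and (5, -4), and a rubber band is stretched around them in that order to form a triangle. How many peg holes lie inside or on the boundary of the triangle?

By the shoelace formula, twice the signed area is |(1·3 − 6·5) + (6·(-4) − 5·3) + (5·5 − 1·(-4))| = 37, so the area is 18.5.
The number of boundary lattice points is Σ gcd(|Δx|,|Δy|) = gcd(5,2) + gcd(1,7) + gcd(4,9) = 1+1+1 = 3.
Pick's theorem gives I = A − B/2 + 1 = 18.5 − 3/2 + 1 = 18, so the closed region contains I + B = 18 + 3 = 21 lattice points.

21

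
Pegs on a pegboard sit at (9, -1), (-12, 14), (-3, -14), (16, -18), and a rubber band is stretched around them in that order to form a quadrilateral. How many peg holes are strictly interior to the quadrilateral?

372

Using the shoelace formula, 2A = |[9·14 − (-12)·(-1)] + [(-12)·(-14) − (-3)·14] + [(-3)·(-18) − 16·(-14)] + [16·(-1) − 9·(-18)]| = 748, so the area is 374.
Summing gcd(|Δx|,|Δy|) over the edges gives the boundary count: gcd(21,15) + gcd(9,28) + gcd(19,4) + gcd(7,17) = 3+1+1+1 = 6.
Pick's theorem gives I = A − B/2 + 1 = 374 − 6/2 + 1 = 372.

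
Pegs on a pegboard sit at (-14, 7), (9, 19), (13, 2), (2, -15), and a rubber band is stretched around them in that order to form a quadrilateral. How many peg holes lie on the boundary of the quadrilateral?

5

Summing gcd(|Δx|,|Δy|) over the edges gives the boundary count: gcd(23,12) + gcd(4,17) + gcd(11,17) + gcd(16,22) = 1+1+1+2 = 5.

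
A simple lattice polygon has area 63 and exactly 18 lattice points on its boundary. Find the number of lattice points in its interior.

55

From Pick's theorem, I = A − B/2 + 1 = 63 − 18/2 + 1 = 55.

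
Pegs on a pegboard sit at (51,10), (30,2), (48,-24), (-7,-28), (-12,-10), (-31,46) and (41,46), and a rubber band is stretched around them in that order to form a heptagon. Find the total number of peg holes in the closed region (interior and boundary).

The shoelace formula gives twice the area as |[51·2 − 30·10] + [30·(-24) − 48·2] + [48·(-28) − (-7)·(-24)] + [(-7)·(-10) − (-12)·(-28)] + [(-12)·46 − (-31)·(-10)] + [(-31)·46 − 41·46] + [41·10 − 51·46]| = 8902, so the area is 4451.
The number of boundary lattice points is Σ gcd(|Δx|,|Δy|) = gcd(21,8) + gcd(18,26) + gcd(55,4) + gcd(5,18) + gcd(19,56) + gcd(72,0) + gcd(10,36) = 1+2+1+1+1+72+2 = 80.
Pick's theorem gives I = A − B/2 + 1 = 4451 − 80/2 + 1 = 4412, so the closed region contains I + B = 4412 + 80 = 4492 lattice points.

4492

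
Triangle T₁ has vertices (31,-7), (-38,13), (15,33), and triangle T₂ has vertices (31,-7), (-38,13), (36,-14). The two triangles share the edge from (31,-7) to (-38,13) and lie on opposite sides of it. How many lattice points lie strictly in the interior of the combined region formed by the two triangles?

1407

The union is the simple quadrilateral with vertices (31,-7), (15,33), (-38,13), (36,-14) in order.
By the shoelace formula, twice the signed area is |(31·33 − 15·(-7)) + (15·13 − (-38)·33) + ((-38)·(-14) − 36·13) + (36·(-7) − 31·(-14))| = 2823, so the area is 2823/2.
The number of boundary lattice points is Σ gcd(|Δx|,|Δy|) = gcd(16,40) + gcd(53,20) + gcd(74,27) + gcd(5,7) = 8+1+1+1 = 11.
By Pick's theorem I = A − B/2 + 1 = 2823/2 − 11/2 + 1 = 1407.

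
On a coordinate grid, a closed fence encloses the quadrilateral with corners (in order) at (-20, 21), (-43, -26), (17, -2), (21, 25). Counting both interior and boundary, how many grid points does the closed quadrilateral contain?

1688

By the shoelace formula, twice the signed area is |[(-20)·(-26) − (-43)·21] + [(-43)·(-2) − 17·(-26)] + [17·25 − 21·(-2)] + [21·21 − (-20)·25]| = 3359, so the area is 1679.5.
Summing gcd(|Δx|,|Δy|) over the edges gives the boundary count: gcd(23,47) + gcd(60,24) + gcd(4,27) + gcd(41,4) = 1+12+1+1 = 15.
Pick's theorem gives I = A − B/2 + 1 = 1679.5 − 15/2 + 1 = 1673, so the closed region contains I + B = 1673 + 15 = 1688 lattice points.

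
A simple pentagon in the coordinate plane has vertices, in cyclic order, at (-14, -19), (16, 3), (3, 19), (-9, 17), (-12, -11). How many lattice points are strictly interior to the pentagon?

The shoelace formula gives twice the area as |[(-14)·3 − 16·(-19)] + [16·19 − 3·3] + [3·17 − (-9)·19] + [(-9)·(-11) − (-12)·17] + [(-12)·(-19) − (-14)·(-11)]| = 1156, so the area is 578.
The number of boundary lattice points is Σ gcd(|Δx|,|Δy|) = gcd(30,22) + gcd(13,16) + gcd(12,2) + gcd(3,28) + gcd(2,8) = 2+1+2+1+2 = 8.
By Pick's theorem A = I + B/2 − 1, so I = 578 − 8/2 + 1 = 575.

575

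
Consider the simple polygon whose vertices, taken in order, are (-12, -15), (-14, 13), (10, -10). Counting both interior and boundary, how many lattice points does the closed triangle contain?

316

By the shoelace formula, twice the signed area is |((-12)·13 − (-14)·(-15)) + ((-14)·(-10) − 10·13) + (10·(-15) − (-12)·(-10))| = 626, so the area is 313.
Summing gcd(|Δx|,|Δy|) over the edges gives the boundary count: gcd(2,28) + gcd(24,23) + gcd(22,5) = 2+1+1 = 4.
Pick's theorem gives I = A − B/2 + 1 = 313 − 4/2 + 1 = 312, so the closed region contains I + B = 312 + 4 = 316 lattice points.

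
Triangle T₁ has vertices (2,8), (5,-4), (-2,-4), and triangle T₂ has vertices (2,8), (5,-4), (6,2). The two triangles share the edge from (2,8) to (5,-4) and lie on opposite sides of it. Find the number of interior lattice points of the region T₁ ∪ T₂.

51

The union is the simple quadrilateral with vertices (2,8), (-2,-4), (5,-4), (6,2) in order.
Using the shoelace formula, 2A = |[2·(-4) − (-2)·8] + [(-2)·(-4) − 5·(-4)] + [5·2 − 6·(-4)] + [6·8 − 2·2]| = 114, so the area is 57.
The number of boundary lattice points is Σ gcd(|Δx|,|Δy|) = gcd(4,12) + gcd(7,0) + gcd(1,6) + gcd(4,6) = 4+7+1+2 = 14.
By Pick's theorem I = A − B/2 + 1 = 57 − 14/2 + 1 = 51.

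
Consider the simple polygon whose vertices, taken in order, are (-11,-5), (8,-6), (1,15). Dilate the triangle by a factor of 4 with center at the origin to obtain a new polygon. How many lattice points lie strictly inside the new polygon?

3113

Using the shoelace formula, 2A = |((-11)·(-6) − 8·(-5)) + (8·15 − 1·(-6)) + (1·(-5) − (-11)·15)| = 392, so the area is 196.
Summing gcd(|Δx|,|Δy|) over the edges gives the boundary count: gcd(19,1) + gcd(7,21) + gcd(12,20) = 1+7+4 = 12.
Scaling by 4 multiplies the area by 4² = 16 (so the new area is 3136) and multiplies the boundary lattice-point count by 4, giving 48.
By Pick's theorem, the interior count of the dilated polygon is 3136 − 48/2 + 1 = 3113.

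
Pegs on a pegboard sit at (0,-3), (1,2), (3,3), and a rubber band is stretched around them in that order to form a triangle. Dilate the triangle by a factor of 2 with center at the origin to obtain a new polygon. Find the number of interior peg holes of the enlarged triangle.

14

Using the shoelace formula, 2A = |[0·2 − 1·(-3)] + [1·3 − 3·2] + [3·(-3) − 0·3]| = 9, so the area is 9/2.
Along each edge there are gcd(|Δx|,|Δy|)+1 lattice points, so counting each shared vertex once the boundary has gcd(1,5) + gcd(2,1) + gcd(3,6) = 1+1+3 = 5.
Scaling by 2 multiplies the area by 2² = 4 (so the new area is 18) and multiplies the boundary lattice-point count by 2, giving 10.
By Pick's theorem, the interior count of the dilated polygon is 18 − 10/2 + 1 = 14.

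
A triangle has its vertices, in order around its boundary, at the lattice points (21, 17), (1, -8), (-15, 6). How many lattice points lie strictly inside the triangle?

337

Using the shoelace formula, 2A = |[21·(-8) − 1·17] + [1·6 − (-15)·(-8)] + [(-15)·17 − 21·6]| = 680, so the area is 340.
The number of boundary lattice points is Σ gcd(|Δx|,|Δy|) = gcd(20,25) + gcd(16,14) + gcd(36,11) = 5+2+1 = 8.
By Pick's theorem A = I + B/2 − 1, so I = 340 − 8/2 + 1 = 337.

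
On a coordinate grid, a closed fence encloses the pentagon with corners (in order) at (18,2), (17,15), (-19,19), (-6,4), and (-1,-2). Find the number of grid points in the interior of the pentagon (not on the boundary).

Using the shoelace formula, 2A = |(18·15 − 17·2) + (17·19 − (-19)·15) + ((-19)·4 − (-6)·19) + ((-6)·(-2) − (-1)·4) + ((-1)·2 − 18·(-2))| = 932, so the area is 466.
Summing gcd(|Δx|,|Δy|) over the edges gives the boundary count: gcd(1,13) + gcd(36,4) + gcd(13,15) + gcd(5,6) + gcd(19,4) = 1+4+1+1+1 = 8.
Pick's theorem gives I = A − B/2 + 1 = 466 − 8/2 + 1 = 463.

463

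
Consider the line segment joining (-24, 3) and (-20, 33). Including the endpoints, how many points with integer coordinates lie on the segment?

3

The number of lattice points on a segment between lattice points is gcd(|Δx|,|Δy|) + 1 = gcd(4,30) + 1 = 2 + 1 = 3.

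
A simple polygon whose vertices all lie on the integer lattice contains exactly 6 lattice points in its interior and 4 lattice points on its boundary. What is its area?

By Pick's theorem, A = I + B/2 − 1 = 6 + 4/2 − 1 = 7.

7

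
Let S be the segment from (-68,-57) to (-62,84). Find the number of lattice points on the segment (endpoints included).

The number of lattice points on a segment between lattice points is gcd(|Δx|,|Δy|) + 1 = gcd(6,141) + 1 = 3 + 1 = 4.

4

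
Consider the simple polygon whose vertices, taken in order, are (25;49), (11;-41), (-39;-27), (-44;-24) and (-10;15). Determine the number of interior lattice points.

Using the shoelace formula, 2A = |(25·(-41) − 11·49) + (11·(-27) − (-39)·(-41)) + ((-39)·(-24) − (-44)·(-27)) + ((-44)·15 − (-10)·(-24)) + ((-10)·49 − 25·15)| = 5477, so the area is 2738.5.
The number of boundary lattice points is Σ gcd(|Δx|,|Δy|) = gcd(14,90) + gcd(50,14) + gcd(5,3) + gcd(34,39) + gcd(35,34) = 2+2+1+1+1 = 7.
By Pick's theorem A = I + B/2 − 1, so I = 2738.5 − 7/2 + 1 = 2736.

2736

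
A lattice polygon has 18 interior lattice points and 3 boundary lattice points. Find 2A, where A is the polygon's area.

Pick's theorem states A = I + B/2 − 1, so A = 18 + 3/2 − 1 = 37/2.
Hence 2A = 37.

37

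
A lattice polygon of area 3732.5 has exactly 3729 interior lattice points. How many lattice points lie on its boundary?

Pick's theorem gives A = I + B/2 − 1, so B = 2(A − I + 1) = 2(3732.5 − 3729 + 1) = 9.

9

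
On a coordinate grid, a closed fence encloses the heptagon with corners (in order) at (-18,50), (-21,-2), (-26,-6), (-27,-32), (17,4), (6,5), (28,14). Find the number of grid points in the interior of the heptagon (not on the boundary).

1957

The shoelace formula gives twice the area as |((-18)·(-2) − (-21)·50) + ((-21)·(-6) − (-26)·(-2)) + ((-26)·(-32) − (-27)·(-6)) + ((-27)·4 − 17·(-32)) + (17·5 − 6·4) + (6·14 − 28·5) + (28·50 − (-18)·14)| = 3923, so the area is 3923/2.
Summing gcd(|Δx|,|Δy|) over the edges gives the boundary count: gcd(3,52) + gcd(5,4) + gcd(1,26) + gcd(44,36) + gcd(11,1) + gcd(22,9) + gcd(46,36) = 1+1+1+4+1+1+2 = 11.
By Pick's theorem A = I + B/2 − 1, so I = 3923/2 − 11/2 + 1 = 1957.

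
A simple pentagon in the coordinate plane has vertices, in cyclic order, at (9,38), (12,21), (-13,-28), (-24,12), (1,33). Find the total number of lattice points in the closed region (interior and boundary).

By the shoelace formula, twice the signed area is |[9·21 − 12·38] + [12·(-28) − (-13)·21] + [(-13)·12 − (-24)·(-28)] + [(-24)·33 − 1·12] + [1·38 − 9·33]| = 2221, so the area is 2221/2.
Along each edge there are gcd(|Δx|,|Δy|)+1 lattice points, so counting each shared vertex once the boundary has gcd(3,17) + gcd(25,49) + gcd(11,40) + gcd(25,21) + gcd(8,5) = 1+1+1+1+1 = 5.
Pick's theorem gives I = A − B/2 + 1 = 2221/2 − 5/2 + 1 = 1109, so the closed region contains I + B = 1109 + 5 = 1114 lattice points.

1114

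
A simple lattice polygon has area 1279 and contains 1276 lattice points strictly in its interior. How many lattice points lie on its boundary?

Pick's theorem gives A = I + B/2 − 1, so B = 2(A − I + 1) = 2(1279 − 1276 + 1) = 8.

8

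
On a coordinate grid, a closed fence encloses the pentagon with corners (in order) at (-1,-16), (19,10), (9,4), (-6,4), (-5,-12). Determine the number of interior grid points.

239

Using the shoelace formula, 2A = |[(-1)·10 − 19·(-16)] + [19·4 − 9·10] + [9·4 − (-6)·4] + [(-6)·(-12) − (-5)·4] + [(-5)·(-16) − (-1)·(-12)]| = 500, so the area is 250.
Summing gcd(|Δx|,|Δy|) over the edges gives the boundary count: gcd(20,26) + gcd(10,6) + gcd(15,0) + gcd(1,16) + gcd(4,4) = 2+2+15+1+4 = 24.
Pick's theorem gives I = A − B/2 + 1 = 250 − 24/2 + 1 = 239.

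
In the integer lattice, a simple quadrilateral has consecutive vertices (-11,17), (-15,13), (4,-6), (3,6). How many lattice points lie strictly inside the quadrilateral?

143

Using the shoelace formula, 2A = |((-11)·13 − (-15)·17) + ((-15)·(-6) − 4·13) + (4·6 − 3·(-6)) + (3·17 − (-11)·6)| = 309, so the area is 309/2.
Along each edge there are gcd(|Δx|,|Δy|)+1 lattice points, so counting each shared vertex once the boundary has gcd(4,4) + gcd(19,19) + gcd(1,12) + gcd(14,11) = 4+19+1+1 = 25.
By Pick's theorem A = I + B/2 − 1, so I = 309/2 − 25/2 + 1 = 143.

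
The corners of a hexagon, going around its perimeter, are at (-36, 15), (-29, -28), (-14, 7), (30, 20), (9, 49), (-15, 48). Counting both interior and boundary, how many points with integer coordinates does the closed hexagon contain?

The shoelace formula gives twice the area as |[(-36)·(-28) − (-29)·15] + [(-29)·7 − (-14)·(-28)] + [(-14)·20 − 30·7] + [30·49 − 9·20] + [9·48 − (-15)·49] + [(-15)·15 − (-36)·48]| = 4318, so the area is 2159.
Summing gcd(|Δx|,|Δy|) over the edges gives the boundary count: gcd(7,43) + gcd(15,35) + gcd(44,13) + gcd(21,29) + gcd(24,1) + gcd(21,33) = 1+5+1+1+1+3 = 12.
Pick's theorem gives I = A − B/2 + 1 = 2159 − 12/2 + 1 = 2154, so the closed region contains I + B = 2154 + 12 = 2166 lattice points.

2166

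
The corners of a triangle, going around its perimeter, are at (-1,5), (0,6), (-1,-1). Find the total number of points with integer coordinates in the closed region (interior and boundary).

8

The shoelace formula gives twice the area as |[(-1)·6 − 0·5] + [0·(-1) − (-1)·6] + [(-1)·5 − (-1)·(-1)]| = 6, so the area is 3.
The number of boundary lattice points is Σ gcd(|Δx|,|Δy|) = gcd(1,1) + gcd(1,7) + gcd(0,6) = 1+1+6 = 8.
Pick's theorem gives I = A − B/2 + 1 = 3 − 8/2 + 1 = 0, so the closed region contains I + B = 0 + 8 = 8 lattice points.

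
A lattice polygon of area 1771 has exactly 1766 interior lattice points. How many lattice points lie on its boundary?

Pick's theorem gives A = I + B/2 − 1, so B = 2(A − I + 1) = 2(1771 − 1766 + 1) = 12.

12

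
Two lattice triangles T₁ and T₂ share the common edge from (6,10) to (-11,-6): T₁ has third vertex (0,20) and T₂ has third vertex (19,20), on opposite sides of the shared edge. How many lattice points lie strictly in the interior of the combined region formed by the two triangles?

The union is the simple quadrilateral with vertices (6,10), (0,20), (-11,-6), (19,20) in order.
The shoelace formula gives twice the area as |(6·20 − 0·10) + (0·(-6) − (-11)·20) + ((-11)·20 − 19·(-6)) + (19·10 − 6·20)| = 304, so the area is 152.
Summing gcd(|Δx|,|Δy|) over the edges gives the boundary count: gcd(6,10) + gcd(11,26) + gcd(30,26) + gcd(13,10) = 2+1+2+1 = 6.
By Pick's theorem I = A − B/2 + 1 = 152 − 6/2 + 1 = 150.

150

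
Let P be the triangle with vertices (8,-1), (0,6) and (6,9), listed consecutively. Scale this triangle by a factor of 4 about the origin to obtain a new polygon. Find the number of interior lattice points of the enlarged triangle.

Using the shoelace formula, 2A = |(8·6 − 0·(-1)) + (0·9 − 6·6) + (6·(-1) − 8·9)| = 66, so the area is 33.
Summing gcd(|Δx|,|Δy|) over the edges gives the boundary count: gcd(8,7) + gcd(6,3) + gcd(2,10) = 1+3+2 = 6.
Scaling by 4 multiplies the area by 4² = 16 (so the new area is 528) and multiplies the boundary lattice-point count by 4, giving 24.
By Pick's theorem, the interior count of the dilated polygon is 528 − 24/2 + 1 = 517.

517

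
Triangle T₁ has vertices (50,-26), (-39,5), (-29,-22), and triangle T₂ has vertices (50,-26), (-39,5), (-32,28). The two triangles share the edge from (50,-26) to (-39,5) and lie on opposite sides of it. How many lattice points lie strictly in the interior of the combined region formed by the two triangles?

The union is the simple quadrilateral with vertices (50,-26), (-29,-22), (-39,5), (-32,28) in order.
By the shoelace formula, twice the signed area is |[50·(-22) − (-29)·(-26)] + [(-29)·5 − (-39)·(-22)] + [(-39)·28 − (-32)·5] + [(-32)·(-26) − 50·28]| = 4357, so the area is 4357/2.
Summing gcd(|Δx|,|Δy|) over the edges gives the boundary count: gcd(79,4) + gcd(10,27) + gcd(7,23) + gcd(82,54) = 1+1+1+2 = 5.
By Pick's theorem I = A − B/2 + 1 = 4357/2 − 5/2 + 1 = 2177.

2177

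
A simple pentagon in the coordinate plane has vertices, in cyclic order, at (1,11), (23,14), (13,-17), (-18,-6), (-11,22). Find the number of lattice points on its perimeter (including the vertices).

Along each edge there are gcd(|Δx|,|Δy|)+1 lattice points, so counting each shared vertex once the boundary has gcd(22,3) + gcd(10,31) + gcd(31,11) + gcd(7,28) + gcd(12,11) = 1+1+1+7+1 = 11.

11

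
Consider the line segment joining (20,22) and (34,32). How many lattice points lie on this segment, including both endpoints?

The number of lattice points on a segment between lattice points is gcd(|Δx|,|Δy|) + 1 = gcd(14,10) + 1 = 2 + 1 = 3.

3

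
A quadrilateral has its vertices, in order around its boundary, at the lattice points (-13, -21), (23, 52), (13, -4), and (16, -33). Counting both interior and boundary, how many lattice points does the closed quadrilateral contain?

1049

Using the shoelace formula, 2A = |[(-13)·52 − 23·(-21)] + [23·(-4) − 13·52] + [13·(-33) − 16·(-4)] + [16·(-21) − (-13)·(-33)]| = 2091, so the area is 1045.5.
Along each edge there are gcd(|Δx|,|Δy|)+1 lattice points, so counting each shared vertex once the boundary has gcd(36,73) + gcd(10,56) + gcd(3,29) + gcd(29,12) = 1+2+1+1 = 5.
Pick's theorem gives I = A − B/2 + 1 = 1045.5 − 5/2 + 1 = 1044, so the closed region contains I + B = 1044 + 5 = 1049 lattice points.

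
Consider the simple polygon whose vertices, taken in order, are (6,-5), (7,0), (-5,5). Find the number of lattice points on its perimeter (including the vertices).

Along each edge there are gcd(|Δx|,|Δy|)+1 lattice points, so counting each shared vertex once the boundary has gcd(1,5) + gcd(12,5) + gcd(11,10) = 1+1+1 = 3.

3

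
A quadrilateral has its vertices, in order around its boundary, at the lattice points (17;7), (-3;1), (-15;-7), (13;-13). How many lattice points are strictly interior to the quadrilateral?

331

The shoelace formula gives twice the area as |[17·1 − (-3)·7] + [(-3)·(-7) − (-15)·1] + [(-15)·(-13) − 13·(-7)] + [13·7 − 17·(-13)]| = 672, so the area is 336.
Along each edge there are gcd(|Δx|,|Δy|)+1 lattice points, so counting each shared vertex once the boundary has gcd(20,6) + gcd(12,8) + gcd(28,6) + gcd(4,20) = 2+4+2+4 = 12.
By Pick's theorem A = I + B/2 − 1, so I = 336 − 12/2 + 1 = 331.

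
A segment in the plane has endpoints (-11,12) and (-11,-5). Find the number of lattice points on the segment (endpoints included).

18

The number of lattice points on a segment between lattice points is gcd(|Δx|,|Δy|) + 1 = gcd(0,17) + 1 = 17 + 1 = 18.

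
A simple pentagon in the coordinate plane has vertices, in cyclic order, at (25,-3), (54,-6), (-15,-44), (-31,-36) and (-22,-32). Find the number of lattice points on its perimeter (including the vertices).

Along each edge there are gcd(|Δx|,|Δy|)+1 lattice points, so counting each shared vertex once the boundary has gcd(29,3) + gcd(69,38) + gcd(16,8) + gcd(9,4) + gcd(47,29) = 1+1+8+1+1 = 12.

12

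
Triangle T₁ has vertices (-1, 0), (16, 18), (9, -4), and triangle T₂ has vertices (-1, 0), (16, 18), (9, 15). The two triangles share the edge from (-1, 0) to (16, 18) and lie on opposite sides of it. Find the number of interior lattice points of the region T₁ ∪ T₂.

158

The union is the simple quadrilateral with vertices (-1, 0), (9, -4), (16, 18), (9, 15) in order.
The shoelace formula gives twice the area as |[(-1)·(-4) − 9·0] + [9·18 − 16·(-4)] + [16·15 − 9·18] + [9·0 − (-1)·15]| = 323, so the area is 161.5.
Along each edge there are gcd(|Δx|,|Δy|)+1 lattice points, so counting each shared vertex once the boundary has gcd(10,4) + gcd(7,22) + gcd(7,3) + gcd(10,15) = 2+1+1+5 = 9.
By Pick's theorem I = A − B/2 + 1 = 161.5 − 9/2 + 1 = 158.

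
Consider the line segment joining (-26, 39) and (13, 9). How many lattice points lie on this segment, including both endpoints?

The number of lattice points on a segment between lattice points is gcd(|Δx|,|Δy|) + 1 = gcd(39,30) + 1 = 3 + 1 = 4.

4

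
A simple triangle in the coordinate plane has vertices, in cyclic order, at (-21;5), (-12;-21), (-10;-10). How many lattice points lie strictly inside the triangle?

By the shoelace formula, twice the signed area is |((-21)·(-21) − (-12)·5) + ((-12)·(-10) − (-10)·(-21)) + ((-10)·5 − (-21)·(-10))| = 151, so the area is 75.5.
Along each edge there are gcd(|Δx|,|Δy|)+1 lattice points, so counting each shared vertex once the boundary has gcd(9,26) + gcd(2,11) + gcd(11,15) = 1+1+1 = 3.
By Pick's theorem A = I + B/2 − 1, so I = 75.5 − 3/2 + 1 = 75.

75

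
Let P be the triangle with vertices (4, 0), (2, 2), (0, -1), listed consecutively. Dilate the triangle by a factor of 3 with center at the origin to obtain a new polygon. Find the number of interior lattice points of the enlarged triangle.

40

The shoelace formula gives twice the area as |[4·2 − 2·0] + [2·(-1) − 0·2] + [0·0 − 4·(-1)]| = 10, so the area is 5.
The number of boundary lattice points is Σ gcd(|Δx|,|Δy|) = gcd(2,2) + gcd(2,3) + gcd(4,1) = 2+1+1 = 4.
Scaling by 3 multiplies the area by 3² = 9 (so the new area is 45) and multiplies the boundary lattice-point count by 3, giving 12.
By Pick's theorem, the interior count of the dilated polygon is 45 − 12/2 + 1 = 40.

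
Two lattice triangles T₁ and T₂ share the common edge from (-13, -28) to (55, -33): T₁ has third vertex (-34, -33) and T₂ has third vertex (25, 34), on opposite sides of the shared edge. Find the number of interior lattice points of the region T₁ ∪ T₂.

The union is the simple quadrilateral with vertices (-13, -28), (-34, -33), (55, -33), (25, 34) in order.
The shoelace formula gives twice the area as |[(-13)·(-33) − (-34)·(-28)] + [(-34)·(-33) − 55·(-33)] + [55·34 − 25·(-33)] + [25·(-28) − (-13)·34]| = 4851, so the area is 2425.5.
Along each edge there are gcd(|Δx|,|Δy|)+1 lattice points, so counting each shared vertex once the boundary has gcd(21,5) + gcd(89,0) + gcd(30,67) + gcd(38,62) = 1+89+1+2 = 93.
By Pick's theorem I = A − B/2 + 1 = 2425.5 − 93/2 + 1 = 2380.

2380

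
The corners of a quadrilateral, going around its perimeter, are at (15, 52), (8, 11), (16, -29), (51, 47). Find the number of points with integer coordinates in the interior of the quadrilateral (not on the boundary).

1755

The shoelace formula gives twice the area as |(15·11 − 8·52) + (8·(-29) − 16·11) + (16·47 − 51·(-29)) + (51·52 − 15·47)| = 3519, so the area is 1759.5.
Summing gcd(|Δx|,|Δy|) over the edges gives the boundary count: gcd(7,41) + gcd(8,40) + gcd(35,76) + gcd(36,5) = 1+8+1+1 = 11.
Pick's theorem gives I = A − B/2 + 1 = 1759.5 − 11/2 + 1 = 1755.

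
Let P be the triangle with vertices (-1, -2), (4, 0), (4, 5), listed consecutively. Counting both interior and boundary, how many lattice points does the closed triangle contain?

17

Using the shoelace formula, 2A = |((-1)·0 − 4·(-2)) + (4·5 − 4·0) + (4·(-2) − (-1)·5)| = 25, so the area is 25/2.
The number of boundary lattice points is Σ gcd(|Δx|,|Δy|) = gcd(5,2) + gcd(0,5) + gcd(5,7) = 1+5+1 = 7.
Pick's theorem gives I = A − B/2 + 1 = 25/2 − 7/2 + 1 = 10, so the closed region contains I + B = 10 + 7 = 17 lattice points.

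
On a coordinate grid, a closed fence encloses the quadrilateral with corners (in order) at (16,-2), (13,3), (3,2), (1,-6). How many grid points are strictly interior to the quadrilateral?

The shoelace formula gives twice the area as |(16·3 − 13·(-2)) + (13·2 − 3·3) + (3·(-6) − 1·2) + (1·(-2) − 16·(-6))| = 165, so the area is 165/2.
Along each edge there are gcd(|Δx|,|Δy|)+1 lattice points, so counting each shared vertex once the boundary has gcd(3,5) + gcd(10,1) + gcd(2,8) + gcd(15,4) = 1+1+2+1 = 5.
By Pick's theorem A = I + B/2 − 1, so I = 165/2 − 5/2 + 1 = 81.

81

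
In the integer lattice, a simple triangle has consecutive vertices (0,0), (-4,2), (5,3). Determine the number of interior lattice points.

Using the shoelace formula, 2A = |[0·2 − (-4)·0] + [(-4)·3 − 5·2] + [5·0 − 0·3]| = 22, so the area is 11.
Along each edge there are gcd(|Δx|,|Δy|)+1 lattice points, so counting each shared vertex once the boundary has gcd(4,2) + gcd(9,1) + gcd(5,3) = 2+1+1 = 4.
By Pick's theorem A = I + B/2 − 1, so I = 11 − 4/2 + 1 = 10.

10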